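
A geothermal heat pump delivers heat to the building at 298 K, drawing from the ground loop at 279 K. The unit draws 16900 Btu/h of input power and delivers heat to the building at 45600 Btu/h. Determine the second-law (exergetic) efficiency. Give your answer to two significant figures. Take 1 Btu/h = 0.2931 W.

0.17

COP_actual = Q̇_H/Ẇ = 45600/16900 = 2.698.
The reservoir spacing is ΔT = 298 − 279 = 19.00 K.
COP_Carnot = T_H/ΔT = 298.00/19.00 = 15.68.
η_II = COP_actual/COP_Carnot = 2.698/15.68 = 0.1720.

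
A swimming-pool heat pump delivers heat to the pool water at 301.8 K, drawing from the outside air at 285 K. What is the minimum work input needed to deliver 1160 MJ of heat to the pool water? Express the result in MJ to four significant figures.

64.57 MJ

The reservoir spacing is ΔT = 301.8 − 285 = 16.80 K.
The reversible limit is COP_HP = T_H/ΔT = 17.96, so W_min = Q_H/COP = Q_H·ΔT/T_H.
W_min = 1160 × 16.80/301.80 = 64.57 MJ.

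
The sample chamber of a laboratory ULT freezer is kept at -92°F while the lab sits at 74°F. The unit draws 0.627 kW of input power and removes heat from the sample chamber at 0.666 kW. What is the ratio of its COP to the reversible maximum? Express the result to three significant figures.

0.480

COP_actual = Q̇_C/Ẇ = 0.6660/0.6270 = 1.062.
In absolute terms T_C = 204.26 K and T_H = 296.48 K, so ΔT = 92.22 K.
COP_Carnot = T_C/ΔT = 204.26/92.22 = 2.215.
η_II = COP_actual/COP_Carnot = 1.062/2.215 = 0.4796.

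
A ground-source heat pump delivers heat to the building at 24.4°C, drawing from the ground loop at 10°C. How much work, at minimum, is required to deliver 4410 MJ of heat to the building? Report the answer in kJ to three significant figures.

213000 kJ

In absolute terms T_C = 283.15 K and T_H = 297.55 K, so ΔT = 14.40 K.
The reversible limit is COP_HP = T_H/ΔT = 20.66, so W_min = Q_H/COP = Q_H·ΔT/T_H.
W_min = 4410 × 14.40/297.55 = 213.4 MJ = 213400 kJ.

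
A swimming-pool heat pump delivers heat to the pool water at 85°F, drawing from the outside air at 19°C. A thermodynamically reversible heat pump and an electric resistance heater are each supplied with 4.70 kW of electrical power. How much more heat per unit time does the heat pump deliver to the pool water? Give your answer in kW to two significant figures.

In absolute terms T_C = 292.15 K and T_H = 302.59 K, so ΔT = 10.44 K.
COP_Carnot = T_H/ΔT = 302.59/10.44 = 28.97.
The heat pump delivers Q̇_H = COP × Ẇ = 136.2 kW; the resistance heater delivers Ẇ = 4.700 kW.
Extra = (COP − 1)·Ẇ = 131.5 kW.

130 kW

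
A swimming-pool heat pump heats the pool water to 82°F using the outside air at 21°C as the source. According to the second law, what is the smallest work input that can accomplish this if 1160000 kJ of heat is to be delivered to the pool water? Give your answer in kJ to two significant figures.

In absolute terms T_C = 294.15 K and T_H = 300.93 K, so ΔT = 6.778 K.
The reversible limit is COP_HP = T_H/ΔT = 44.40, so W_min = Q_H/COP = Q_H·ΔT/T_H.
W_min = 1160000 × 6.778/300.93 = 26130 kJ.

26000 kJ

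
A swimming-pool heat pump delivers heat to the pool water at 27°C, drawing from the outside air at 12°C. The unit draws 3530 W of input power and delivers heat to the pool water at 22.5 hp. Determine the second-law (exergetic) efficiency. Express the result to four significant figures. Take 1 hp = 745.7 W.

0.2375

Converting, Q̇_H = 22.50 hp = 16780 W, so COP_actual = Q̇_H/Ẇ = 16780/3530 = 4.753.
In absolute terms T_C = 285.15 K and T_H = 300.15 K, so ΔT = 15.00 K.
COP_Carnot = T_H/ΔT = 300.15/15.00 = 20.01.
η_II = COP_actual/COP_Carnot = 4.753/20.01 = 0.2375.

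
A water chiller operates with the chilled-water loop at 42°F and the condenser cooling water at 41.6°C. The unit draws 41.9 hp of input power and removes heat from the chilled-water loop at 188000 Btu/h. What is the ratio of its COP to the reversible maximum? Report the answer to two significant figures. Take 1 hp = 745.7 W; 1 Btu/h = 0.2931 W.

0.23

Converting, Q̇_C = 188000 Btu/h = 73.89 hp, so COP_actual = Q̇_C/Ẇ = 73.89/41.90 = 1.764.
In absolute terms T_C = 278.71 K and T_H = 314.75 K, so ΔT = 36.04 K.
COP_Carnot = T_C/ΔT = 278.71/36.04 = 7.732.
η_II = COP_actual/COP_Carnot = 1.764/7.732 = 0.2281.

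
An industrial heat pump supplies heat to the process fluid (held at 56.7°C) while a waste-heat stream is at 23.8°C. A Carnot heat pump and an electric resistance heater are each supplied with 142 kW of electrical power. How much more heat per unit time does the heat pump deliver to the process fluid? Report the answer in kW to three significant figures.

1280 kW

In absolute terms T_C = 296.95 K and T_H = 329.85 K, so ΔT = 32.90 K.
COP_Carnot = T_H/ΔT = 329.85/32.90 = 10.03.
The heat pump delivers Q̇_H = COP × Ẇ = 1424 kW; the resistance heater delivers Ẇ = 142.0 kW.
Extra = (COP − 1)·Ẇ = 1282 kW.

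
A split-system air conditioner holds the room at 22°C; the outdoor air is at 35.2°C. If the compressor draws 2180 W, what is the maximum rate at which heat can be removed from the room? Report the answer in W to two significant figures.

In absolute terms T_C = 295.15 K and T_H = 308.35 K, so ΔT = 13.20 K.
COP_Carnot = T_C/ΔT = 295.15/13.20 = 22.36.
Q̇_max = COP_Carnot × Ẇ = 22.36 × 2180 W = 48740 W.

49000 W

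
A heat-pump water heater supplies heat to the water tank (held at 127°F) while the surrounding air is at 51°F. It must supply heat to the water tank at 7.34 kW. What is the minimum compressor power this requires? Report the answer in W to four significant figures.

950.9 W

In absolute terms T_C = 283.71 K and T_H = 325.93 K, so ΔT = 42.22 K.
COP_Carnot = T_H/ΔT = 325.93/42.22 = 7.719.
Ẇ_min = Q̇/COP_Carnot = 7.340/7.719 = 0.9509 kW = 950.9 W.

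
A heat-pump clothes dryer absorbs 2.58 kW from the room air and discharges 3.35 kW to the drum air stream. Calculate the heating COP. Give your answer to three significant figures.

The first law gives Q̇_H = Q̇_C + Ẇ, so the three rates are Q̇_C = 2.580, Q̇_H = 3.350, Ẇ = 0.7700 kW.
COP_HP = Q̇_H/Ẇ = 3.350/0.7700 = 4.351.

4.35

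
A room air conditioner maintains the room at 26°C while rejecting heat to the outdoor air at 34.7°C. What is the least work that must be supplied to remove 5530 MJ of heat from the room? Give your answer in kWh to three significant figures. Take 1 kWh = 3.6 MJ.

44.7 kWh

In absolute terms T_C = 299.15 K and T_H = 307.85 K, so ΔT = 8.700 K.
The reversible limit is COP_R = T_C/ΔT = 34.39, so W_min = Q_C/COP = Q_C·ΔT/T_C.
W_min = 5530 × 8.700/299.15 = 160.8 MJ = 44.67 kWh.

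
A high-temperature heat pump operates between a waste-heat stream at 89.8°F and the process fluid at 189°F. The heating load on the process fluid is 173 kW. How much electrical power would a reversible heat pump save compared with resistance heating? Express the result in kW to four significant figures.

In absolute terms T_C = 305.26 K and T_H = 360.37 K, so ΔT = 55.11 K.
COP_Carnot = T_H/ΔT = 360.37/55.11 = 6.539.
Resistance heating needs Ẇ_res = Q̇_H = 173.0 kW; the reversible heat pump needs only Ẇ_hp = Q̇_H/COP = 26.46 kW.
Saving = 173.0 − 26.46 = 146.5 kW.

146.5 kW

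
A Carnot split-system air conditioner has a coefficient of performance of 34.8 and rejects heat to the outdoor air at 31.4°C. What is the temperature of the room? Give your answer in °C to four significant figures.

For a Carnot refrigerator COP_R = T_C/(T_H − T_C), so T_C = COP·T_H/(1 + COP).
With T_H = 304.55 K, T_C = 34.8 × 304.55/35.80 = 296.04 K.
Converting, 296.04 K = 22.89°C.

22.89 °C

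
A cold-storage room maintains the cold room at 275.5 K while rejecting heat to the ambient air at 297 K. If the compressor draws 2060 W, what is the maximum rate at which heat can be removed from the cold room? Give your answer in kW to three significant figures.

The reservoir spacing is ΔT = 297 − 275.5 = 21.50 K.
COP_Carnot = T_C/ΔT = 275.50/21.50 = 12.81.
Q̇_max = COP_Carnot × Ẇ = 12.81 × 2060 W = 26400 W = 26.40 kW.

26.4 kW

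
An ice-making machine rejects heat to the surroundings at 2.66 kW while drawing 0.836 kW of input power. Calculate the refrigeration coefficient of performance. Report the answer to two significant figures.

2.2

The first law gives Q̇_H = Q̇_C + Ẇ, so the three rates are Q̇_C = 1.824, Q̇_H = 2.660, Ẇ = 0.8360 kW.
COP_R = Q̇_C/Ẇ = 1.824/0.8360 = 2.182.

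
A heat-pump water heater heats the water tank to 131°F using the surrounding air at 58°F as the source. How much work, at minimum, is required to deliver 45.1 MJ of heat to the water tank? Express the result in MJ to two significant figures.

In absolute terms T_C = 287.59 K and T_H = 328.15 K, so ΔT = 40.56 K.
The reversible limit is COP_HP = T_H/ΔT = 8.091, so W_min = Q_H/COP = Q_H·ΔT/T_H.
W_min = 45.10 × 40.56/328.15 = 5.574 MJ.

5.6 MJ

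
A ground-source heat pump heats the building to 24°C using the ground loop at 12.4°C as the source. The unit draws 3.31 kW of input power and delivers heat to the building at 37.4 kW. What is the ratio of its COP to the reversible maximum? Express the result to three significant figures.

0.441

COP_actual = Q̇_H/Ẇ = 37.40/3.310 = 11.30.
In absolute terms T_C = 285.55 K and T_H = 297.15 K, so ΔT = 11.60 K.
COP_Carnot = T_H/ΔT = 297.15/11.60 = 25.62.
η_II = COP_actual/COP_Carnot = 11.30/25.62 = 0.4411.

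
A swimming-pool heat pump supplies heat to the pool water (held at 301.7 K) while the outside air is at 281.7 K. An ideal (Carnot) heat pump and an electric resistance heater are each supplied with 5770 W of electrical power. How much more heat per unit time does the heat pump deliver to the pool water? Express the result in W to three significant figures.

81300 W

The reservoir spacing is ΔT = 301.7 − 281.7 = 20.00 K.
COP_Carnot = T_H/ΔT = 301.70/20.00 = 15.09.
The heat pump delivers Q̇_H = COP × Ẇ = 87040 W; the resistance heater delivers Ẇ = 5770 W.
Extra = (COP − 1)·Ẇ = 81270 W.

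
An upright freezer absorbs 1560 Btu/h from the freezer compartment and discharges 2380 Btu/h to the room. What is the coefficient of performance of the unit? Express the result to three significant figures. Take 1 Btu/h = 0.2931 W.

1.90

The first law gives Q̇_H = Q̇_C + Ẇ, so the three rates are Q̇_C = 1560, Q̇_H = 2380, Ẇ = 820.0 Btu/h.
COP_R = Q̇_C/Ẇ = 1560/820.0 = 1.902.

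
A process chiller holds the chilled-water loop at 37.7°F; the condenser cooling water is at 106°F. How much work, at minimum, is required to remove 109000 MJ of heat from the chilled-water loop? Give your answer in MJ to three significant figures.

In absolute terms T_C = 276.32 K and T_H = 314.26 K, so ΔT = 37.94 K.
The reversible limit is COP_R = T_C/ΔT = 7.282, so W_min = Q_C/COP = Q_C·ΔT/T_C.
W_min = 109000 × 37.94/276.32 = 14970 MJ.

15000 MJ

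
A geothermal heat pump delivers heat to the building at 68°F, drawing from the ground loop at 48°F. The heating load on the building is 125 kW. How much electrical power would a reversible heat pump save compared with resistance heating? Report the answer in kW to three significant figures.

120 kW

In absolute terms T_C = 282.04 K and T_H = 293.15 K, so ΔT = 11.11 K.
COP_Carnot = T_H/ΔT = 293.15/11.11 = 26.38.
Resistance heating needs Ẇ_res = Q̇_H = 125.0 kW; the reversible heat pump needs only Ẇ_hp = Q̇_H/COP = 4.738 kW.
Saving = 125.0 − 4.738 = 120.3 kW.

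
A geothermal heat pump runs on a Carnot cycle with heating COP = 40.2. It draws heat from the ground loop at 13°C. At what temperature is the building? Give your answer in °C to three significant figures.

COP_HP = T_H/(T_H − T_C) rearranges to T_H = COP·T_C/(COP − 1).
With T_C = 286.15 K, T_H = 40.2 × 286.15/39.20 = 293.45 K.
Converting, 293.45 K = 20.30°C.

20.3 °C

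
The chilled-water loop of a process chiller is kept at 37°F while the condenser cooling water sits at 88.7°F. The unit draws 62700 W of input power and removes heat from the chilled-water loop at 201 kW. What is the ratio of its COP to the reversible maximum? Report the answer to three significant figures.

Converting, Q̇_C = 201.0 kW = 201000 W, so COP_actual = Q̇_C/Ẇ = 201000/62700 = 3.206.
In absolute terms T_C = 275.93 K and T_H = 304.65 K, so ΔT = 28.72 K.
COP_Carnot = T_C/ΔT = 275.93/28.72 = 9.607.
η_II = COP_actual/COP_Carnot = 3.206/9.607 = 0.3337.

0.334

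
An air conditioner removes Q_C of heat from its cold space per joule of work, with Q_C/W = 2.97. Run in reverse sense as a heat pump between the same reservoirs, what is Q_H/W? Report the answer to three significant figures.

3.97

The first law on one cycle gives Q_H = Q_C + W, so Q_H/W = Q_C/W + 1.
COP_HP = COP_R + 1 = 2.97 + 1 = 3.97.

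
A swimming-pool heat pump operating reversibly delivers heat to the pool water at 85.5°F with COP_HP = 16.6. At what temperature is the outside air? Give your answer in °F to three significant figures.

52.7 °F

COP_HP = T_H/(T_H − T_C) gives T_H − T_C = T_H/COP.
With T_H = 302.87 K, T_C = 302.87 × (1 − 1/16.6) = 284.63 K.
Converting, 284.63 K = 52.66°F.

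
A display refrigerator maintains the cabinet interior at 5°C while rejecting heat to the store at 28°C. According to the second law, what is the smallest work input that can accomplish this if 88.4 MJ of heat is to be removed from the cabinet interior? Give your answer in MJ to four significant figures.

7.310 MJ

In absolute terms T_C = 278.15 K and T_H = 301.15 K, so ΔT = 23.00 K.
The reversible limit is COP_R = T_C/ΔT = 12.09, so W_min = Q_C/COP = Q_C·ΔT/T_C.
W_min = 88.40 × 23.00/278.15 = 7.310 MJ.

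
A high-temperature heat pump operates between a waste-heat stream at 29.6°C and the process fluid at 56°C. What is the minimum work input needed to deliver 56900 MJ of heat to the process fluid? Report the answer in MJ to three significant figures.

4560 MJ

In absolute terms T_C = 302.75 K and T_H = 329.15 K, so ΔT = 26.40 K.
The reversible limit is COP_HP = T_H/ΔT = 12.47, so W_min = Q_H/COP = Q_H·ΔT/T_H.
W_min = 56900 × 26.40/329.15 = 4564 MJ.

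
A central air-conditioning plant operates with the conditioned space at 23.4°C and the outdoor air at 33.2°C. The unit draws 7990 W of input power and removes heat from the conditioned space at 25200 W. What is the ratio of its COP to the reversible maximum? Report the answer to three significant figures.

COP_actual = Q̇_C/Ẇ = 25200/7990 = 3.154.
In absolute terms T_C = 296.55 K and T_H = 306.35 K, so ΔT = 9.800 K.
COP_Carnot = T_C/ΔT = 296.55/9.800 = 30.26.
η_II = COP_actual/COP_Carnot = 3.154/30.26 = 0.1042.

0.104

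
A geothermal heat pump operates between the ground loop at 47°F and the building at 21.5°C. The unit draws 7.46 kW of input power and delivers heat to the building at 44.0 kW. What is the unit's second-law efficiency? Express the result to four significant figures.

0.2636

COP_actual = Q̇_H/Ẇ = 44.00/7.460 = 5.898.
In absolute terms T_C = 281.48 K and T_H = 294.65 K, so ΔT = 13.17 K.
COP_Carnot = T_H/ΔT = 294.65/13.17 = 22.38.
η_II = COP_actual/COP_Carnot = 5.898/22.38 = 0.2636.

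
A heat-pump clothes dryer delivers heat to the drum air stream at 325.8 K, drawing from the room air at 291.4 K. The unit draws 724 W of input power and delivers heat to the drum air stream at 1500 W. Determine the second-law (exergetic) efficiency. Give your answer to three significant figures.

COP_actual = Q̇_H/Ẇ = 1500/724.0 = 2.072.
The reservoir spacing is ΔT = 325.8 − 291.4 = 34.40 K.
COP_Carnot = T_H/ΔT = 325.80/34.40 = 9.471.
η_II = COP_actual/COP_Carnot = 2.072/9.471 = 0.2188.

0.219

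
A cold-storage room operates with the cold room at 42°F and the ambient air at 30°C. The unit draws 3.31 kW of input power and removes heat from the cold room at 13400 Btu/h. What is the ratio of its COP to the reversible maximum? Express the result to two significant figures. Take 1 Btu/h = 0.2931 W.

Converting, Q̇_C = 13400 Btu/h = 3.928 kW, so COP_actual = Q̇_C/Ẇ = 3.928/3.310 = 1.187.
In absolute terms T_C = 278.71 K and T_H = 303.15 K, so ΔT = 24.44 K.
COP_Carnot = T_C/ΔT = 278.71/24.44 = 11.40.
η_II = COP_actual/COP_Carnot = 1.187/11.40 = 0.1041.

0.10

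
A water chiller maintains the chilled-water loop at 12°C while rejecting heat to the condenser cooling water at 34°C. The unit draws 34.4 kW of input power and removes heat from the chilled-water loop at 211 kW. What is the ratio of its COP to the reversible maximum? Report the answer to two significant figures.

0.47

COP_actual = Q̇_C/Ẇ = 211.0/34.40 = 6.134.
In absolute terms T_C = 285.15 K and T_H = 307.15 K, so ΔT = 22.00 K.
COP_Carnot = T_C/ΔT = 285.15/22.00 = 12.96.
η_II = COP_actual/COP_Carnot = 6.134/12.96 = 0.4732.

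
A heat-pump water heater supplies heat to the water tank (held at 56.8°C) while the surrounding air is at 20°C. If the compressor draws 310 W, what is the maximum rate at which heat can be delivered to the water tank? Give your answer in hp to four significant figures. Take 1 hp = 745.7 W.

In absolute terms T_C = 293.15 K and T_H = 329.95 K, so ΔT = 36.80 K.
COP_Carnot = T_H/ΔT = 329.95/36.80 = 8.966.
Q̇_max = COP_Carnot × Ẇ = 8.966 × 310.0 W = 2779 W = 3.727 hp.

3.727 hp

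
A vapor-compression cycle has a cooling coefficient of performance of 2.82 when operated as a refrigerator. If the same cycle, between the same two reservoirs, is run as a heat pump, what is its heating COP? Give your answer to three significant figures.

The first law on one cycle gives Q_H = Q_C + W, so Q_H/W = Q_C/W + 1.
COP_HP = COP_R + 1 = 2.82 + 1 = 3.82.

3.82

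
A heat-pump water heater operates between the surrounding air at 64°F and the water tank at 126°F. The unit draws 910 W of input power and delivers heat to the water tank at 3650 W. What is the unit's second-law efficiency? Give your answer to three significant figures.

COP_actual = Q̇_H/Ẇ = 3650/910.0 = 4.011.
In absolute terms T_C = 290.93 K and T_H = 325.37 K, so ΔT = 34.44 K.
COP_Carnot = T_H/ΔT = 325.37/34.44 = 9.446.
η_II = COP_actual/COP_Carnot = 4.011/9.446 = 0.4246.

0.425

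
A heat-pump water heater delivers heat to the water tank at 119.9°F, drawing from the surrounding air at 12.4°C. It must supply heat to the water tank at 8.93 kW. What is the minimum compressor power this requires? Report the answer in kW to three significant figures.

In absolute terms T_C = 285.55 K and T_H = 321.98 K, so ΔT = 36.43 K.
COP_Carnot = T_H/ΔT = 321.98/36.43 = 8.838.
Ẇ_min = Q̇/COP_Carnot = 8.930/8.838 = 1.010 kW.

1.01 kW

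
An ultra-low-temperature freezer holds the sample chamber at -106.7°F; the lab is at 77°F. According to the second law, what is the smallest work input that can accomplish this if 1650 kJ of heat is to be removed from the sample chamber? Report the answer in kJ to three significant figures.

In absolute terms T_C = 196.09 K and T_H = 298.15 K, so ΔT = 102.1 K.
The reversible limit is COP_R = T_C/ΔT = 1.921, so W_min = Q_C/COP = Q_C·ΔT/T_C.
W_min = 1650 × 102.1/196.09 = 858.7 kJ.

859 kJ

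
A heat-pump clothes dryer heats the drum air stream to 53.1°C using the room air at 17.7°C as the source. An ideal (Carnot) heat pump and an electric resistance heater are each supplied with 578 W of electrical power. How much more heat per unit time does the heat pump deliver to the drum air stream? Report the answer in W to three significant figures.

4750 W

In absolute terms T_C = 290.85 K and T_H = 326.25 K, so ΔT = 35.40 K.
COP_Carnot = T_H/ΔT = 326.25/35.40 = 9.216.
The heat pump delivers Q̇_H = COP × Ẇ = 5327 W; the resistance heater delivers Ẇ = 578.0 W.
Extra = (COP − 1)·Ẇ = 4749 W.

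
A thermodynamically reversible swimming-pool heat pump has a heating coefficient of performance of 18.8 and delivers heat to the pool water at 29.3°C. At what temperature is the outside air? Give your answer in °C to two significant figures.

13 °C

COP_HP = T_H/(T_H − T_C) gives T_H − T_C = T_H/COP.
With T_H = 302.45 K, T_C = 302.45 × (1 − 1/18.8) = 286.36 K.
Converting, 286.36 K = 13.21°C.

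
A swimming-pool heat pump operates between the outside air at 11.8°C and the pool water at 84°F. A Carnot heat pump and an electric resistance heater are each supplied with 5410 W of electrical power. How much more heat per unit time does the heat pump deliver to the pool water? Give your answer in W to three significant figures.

90200 W

In absolute terms T_C = 284.95 K and T_H = 302.04 K, so ΔT = 17.09 K.
COP_Carnot = T_H/ΔT = 302.04/17.09 = 17.67.
The heat pump delivers Q̇_H = COP × Ẇ = 95620 W; the resistance heater delivers Ẇ = 5410 W.
Extra = (COP − 1)·Ẇ = 90210 W.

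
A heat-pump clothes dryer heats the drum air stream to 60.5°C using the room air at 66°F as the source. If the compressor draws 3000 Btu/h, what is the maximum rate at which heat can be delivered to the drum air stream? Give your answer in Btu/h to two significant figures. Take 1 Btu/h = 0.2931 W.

24000 Btu/h

In absolute terms T_C = 292.04 K and T_H = 333.65 K, so ΔT = 41.61 K.
COP_Carnot = T_H/ΔT = 333.65/41.61 = 8.018.
Q̇_max = COP_Carnot × Ẇ = 8.018 × 3000 Btu/h = 24050 Btu/h.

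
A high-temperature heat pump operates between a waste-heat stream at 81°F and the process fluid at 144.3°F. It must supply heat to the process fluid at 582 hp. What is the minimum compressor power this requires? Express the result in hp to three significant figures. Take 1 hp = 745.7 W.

In absolute terms T_C = 300.37 K and T_H = 335.54 K, so ΔT = 35.17 K.
COP_Carnot = T_H/ΔT = 335.54/35.17 = 9.541.
Ẇ_min = Q̇/COP_Carnot = 582.0/9.541 = 61.00 hp.

61.0 hp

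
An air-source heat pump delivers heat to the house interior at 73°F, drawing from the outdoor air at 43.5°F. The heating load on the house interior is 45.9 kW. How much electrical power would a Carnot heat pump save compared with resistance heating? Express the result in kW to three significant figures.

In absolute terms T_C = 279.54 K and T_H = 295.93 K, so ΔT = 16.39 K.
COP_Carnot = T_H/ΔT = 295.93/16.39 = 18.06.
Resistance heating needs Ẇ_res = Q̇_H = 45.90 kW; the reversible heat pump needs only Ẇ_hp = Q̇_H/COP = 2.542 kW.
Saving = 45.90 − 2.542 = 43.36 kW.

43.4 kW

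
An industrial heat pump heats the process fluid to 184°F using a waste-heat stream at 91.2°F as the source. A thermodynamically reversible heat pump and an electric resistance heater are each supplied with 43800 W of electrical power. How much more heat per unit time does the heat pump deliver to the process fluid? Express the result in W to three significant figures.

In absolute terms T_C = 306.04 K and T_H = 357.59 K, so ΔT = 51.56 K.
COP_Carnot = T_H/ΔT = 357.59/51.56 = 6.936.
The heat pump delivers Q̇_H = COP × Ẇ = 303800 W; the resistance heater delivers Ẇ = 43800 W.
Extra = (COP − 1)·Ẇ = 260000 W.

260000 W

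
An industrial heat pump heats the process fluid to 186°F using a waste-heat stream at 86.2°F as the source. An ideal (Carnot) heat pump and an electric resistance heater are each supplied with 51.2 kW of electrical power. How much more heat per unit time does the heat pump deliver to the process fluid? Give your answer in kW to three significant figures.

280 kW

In absolute terms T_C = 303.26 K and T_H = 358.71 K, so ΔT = 55.44 K.
COP_Carnot = T_H/ΔT = 358.71/55.44 = 6.470.
The heat pump delivers Q̇_H = COP × Ẇ = 331.2 kW; the resistance heater delivers Ẇ = 51.20 kW.
Extra = (COP − 1)·Ẇ = 280.0 kW.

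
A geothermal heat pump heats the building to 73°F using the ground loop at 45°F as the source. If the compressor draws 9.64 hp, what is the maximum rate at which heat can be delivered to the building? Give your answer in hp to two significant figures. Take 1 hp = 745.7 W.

180 hp

In absolute terms T_C = 280.37 K and T_H = 295.93 K, so ΔT = 15.56 K.
COP_Carnot = T_H/ΔT = 295.93/15.56 = 19.02.
Q̇_max = COP_Carnot × Ẇ = 19.02 × 9.640 hp = 183.4 hp.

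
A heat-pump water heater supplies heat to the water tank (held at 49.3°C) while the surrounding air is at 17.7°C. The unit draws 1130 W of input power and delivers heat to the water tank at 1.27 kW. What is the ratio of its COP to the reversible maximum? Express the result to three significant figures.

Converting, Q̇_H = 1.270 kW = 1270 W, so COP_actual = Q̇_H/Ẇ = 1270/1130 = 1.124.
In absolute terms T_C = 290.85 K and T_H = 322.45 K, so ΔT = 31.60 K.
COP_Carnot = T_H/ΔT = 322.45/31.60 = 10.20.
η_II = COP_actual/COP_Carnot = 1.124/10.20 = 0.1101.

0.110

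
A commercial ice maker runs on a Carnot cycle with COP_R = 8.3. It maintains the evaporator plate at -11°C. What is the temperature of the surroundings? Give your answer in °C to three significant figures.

20.6 °C

COP_R = T_C/(T_H − T_C) gives T_H − T_C = T_C/COP.
With T_C = 262.15 K, T_H = 262.15 × (1 + 1/8.3) = 293.73 K.
Converting, 293.73 K = 20.58°C.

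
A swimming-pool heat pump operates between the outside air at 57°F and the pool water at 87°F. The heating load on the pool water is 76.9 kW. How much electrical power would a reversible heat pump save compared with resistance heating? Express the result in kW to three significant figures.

In absolute terms T_C = 287.04 K and T_H = 303.71 K, so ΔT = 16.67 K.
COP_Carnot = T_H/ΔT = 303.71/16.67 = 18.22.
Resistance heating needs Ẇ_res = Q̇_H = 76.90 kW; the reversible heat pump needs only Ẇ_hp = Q̇_H/COP = 4.220 kW.
Saving = 76.90 − 4.220 = 72.68 kW.

72.7 kW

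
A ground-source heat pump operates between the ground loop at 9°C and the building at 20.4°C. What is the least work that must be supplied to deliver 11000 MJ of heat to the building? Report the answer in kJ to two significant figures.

430000 kJ

In absolute terms T_C = 282.15 K and T_H = 293.55 K, so ΔT = 11.40 K.
The reversible limit is COP_HP = T_H/ΔT = 25.75, so W_min = Q_H/COP = Q_H·ΔT/T_H.
W_min = 11000 × 11.40/293.55 = 427.2 MJ = 427200 kJ.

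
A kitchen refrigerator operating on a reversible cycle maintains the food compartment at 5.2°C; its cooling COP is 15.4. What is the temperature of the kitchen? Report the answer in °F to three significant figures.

COP_R = T_C/(T_H − T_C) gives T_H − T_C = T_C/COP.
With T_C = 278.35 K, T_H = 278.35 × (1 + 1/15.4) = 296.42 K.
Converting, 296.42 K = 73.89°F.

73.9 °F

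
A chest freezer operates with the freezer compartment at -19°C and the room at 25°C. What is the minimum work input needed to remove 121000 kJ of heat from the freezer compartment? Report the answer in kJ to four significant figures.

In absolute terms T_C = 254.15 K and T_H = 298.15 K, so ΔT = 44.00 K.
The reversible limit is COP_R = T_C/ΔT = 5.776, so W_min = Q_C/COP = Q_C·ΔT/T_C.
W_min = 121000 × 44.00/254.15 = 20950 kJ.

20950 kJ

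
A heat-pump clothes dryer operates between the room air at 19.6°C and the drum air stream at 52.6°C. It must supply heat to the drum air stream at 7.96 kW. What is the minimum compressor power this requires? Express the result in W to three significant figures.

806 W

In absolute terms T_C = 292.75 K and T_H = 325.75 K, so ΔT = 33.00 K.
COP_Carnot = T_H/ΔT = 325.75/33.00 = 9.871.
Ẇ_min = Q̇/COP_Carnot = 7.960/9.871 = 0.8064 kW = 806.4 W.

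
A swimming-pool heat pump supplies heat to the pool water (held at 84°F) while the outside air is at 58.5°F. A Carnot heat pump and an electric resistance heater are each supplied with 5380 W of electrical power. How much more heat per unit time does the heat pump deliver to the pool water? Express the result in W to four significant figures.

109300 W

In absolute terms T_C = 287.87 K and T_H = 302.04 K, so ΔT = 14.17 K.
COP_Carnot = T_H/ΔT = 302.04/14.17 = 21.32.
The heat pump delivers Q̇_H = COP × Ẇ = 114700 W; the resistance heater delivers Ẇ = 5380 W.
Extra = (COP − 1)·Ẇ = 109300 W.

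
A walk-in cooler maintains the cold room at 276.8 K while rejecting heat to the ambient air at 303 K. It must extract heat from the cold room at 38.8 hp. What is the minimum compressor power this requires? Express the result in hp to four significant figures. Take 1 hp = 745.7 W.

The reservoir spacing is ΔT = 303 − 276.8 = 26.20 K.
COP_Carnot = T_C/ΔT = 276.80/26.20 = 10.56.
Ẇ_min = Q̇/COP_Carnot = 38.80/10.56 = 3.673 hp.

3.673 hp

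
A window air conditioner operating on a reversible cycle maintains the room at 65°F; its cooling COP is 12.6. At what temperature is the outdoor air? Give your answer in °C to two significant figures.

COP_R = T_C/(T_H − T_C) gives T_H − T_C = T_C/COP.
With T_C = 291.48 K, T_H = 291.48 × (1 + 1/12.6) = 314.62 K.
Converting, 314.62 K = 41.47°C.

41 °C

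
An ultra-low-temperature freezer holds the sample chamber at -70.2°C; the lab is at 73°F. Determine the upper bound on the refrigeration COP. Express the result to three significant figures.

2.18

In absolute terms T_C = 202.95 K and T_H = 295.93 K, so ΔT = 92.98 K.
For a reversible cycle, COP_Carnot = T_C/ΔT = 202.95/92.98 = 2.183.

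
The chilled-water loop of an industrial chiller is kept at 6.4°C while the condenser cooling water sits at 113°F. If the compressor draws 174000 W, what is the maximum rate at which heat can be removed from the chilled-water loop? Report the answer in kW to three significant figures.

1260 kW

In absolute terms T_C = 279.55 K and T_H = 318.15 K, so ΔT = 38.60 K.
COP_Carnot = T_C/ΔT = 279.55/38.60 = 7.242.
Q̇_max = COP_Carnot × Ẇ = 7.242 × 174000 W = 1260000 W = 1260 kW.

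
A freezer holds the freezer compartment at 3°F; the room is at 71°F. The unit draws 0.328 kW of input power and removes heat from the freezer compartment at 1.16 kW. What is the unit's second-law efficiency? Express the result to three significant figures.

COP_actual = Q̇_C/Ẇ = 1.160/0.3280 = 3.537.
In absolute terms T_C = 257.04 K and T_H = 294.82 K, so ΔT = 37.78 K.
COP_Carnot = T_C/ΔT = 257.04/37.78 = 6.804.
η_II = COP_actual/COP_Carnot = 3.537/6.804 = 0.5198.

0.520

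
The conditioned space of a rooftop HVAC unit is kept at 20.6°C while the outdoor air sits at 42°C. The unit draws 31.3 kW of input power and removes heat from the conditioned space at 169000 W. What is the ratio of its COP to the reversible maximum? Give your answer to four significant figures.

Converting, Q̇_C = 169000 W = 169.0 kW, so COP_actual = Q̇_C/Ẇ = 169.0/31.30 = 5.399.
In absolute terms T_C = 293.75 K and T_H = 315.15 K, so ΔT = 21.40 K.
COP_Carnot = T_C/ΔT = 293.75/21.40 = 13.73.
η_II = COP_actual/COP_Carnot = 5.399/13.73 = 0.3933.

0.3933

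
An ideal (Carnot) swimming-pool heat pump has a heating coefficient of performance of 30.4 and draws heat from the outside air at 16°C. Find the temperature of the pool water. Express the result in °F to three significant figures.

78.5 °F

COP_HP = T_H/(T_H − T_C) rearranges to T_H = COP·T_C/(COP − 1).
With T_C = 289.15 K, T_H = 30.4 × 289.15/29.40 = 298.99 K.
Converting, 298.99 K = 78.50°F.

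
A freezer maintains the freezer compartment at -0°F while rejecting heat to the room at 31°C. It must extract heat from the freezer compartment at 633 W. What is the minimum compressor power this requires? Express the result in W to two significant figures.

120 W

In absolute terms T_C = 255.37 K and T_H = 304.15 K, so ΔT = 48.78 K.
COP_Carnot = T_C/ΔT = 255.37/48.78 = 5.235.
Ẇ_min = Q̇/COP_Carnot = 633.0/5.235 = 120.9 W.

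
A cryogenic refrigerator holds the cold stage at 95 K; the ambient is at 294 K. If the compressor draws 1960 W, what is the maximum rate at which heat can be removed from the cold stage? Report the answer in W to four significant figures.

The reservoir spacing is ΔT = 294 − 95 = 199.0 K.
COP_Carnot = T_C/ΔT = 95.00/199.0 = 0.4774.
Q̇_max = COP_Carnot × Ẇ = 0.4774 × 1960 W = 935.7 W.

935.7 W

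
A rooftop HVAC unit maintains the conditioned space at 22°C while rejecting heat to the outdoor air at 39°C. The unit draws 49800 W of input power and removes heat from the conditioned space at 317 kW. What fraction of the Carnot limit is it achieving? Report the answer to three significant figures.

0.367

Converting, Q̇_C = 317.0 kW = 317000 W, so COP_actual = Q̇_C/Ẇ = 317000/49800 = 6.365.
In absolute terms T_C = 295.15 K and T_H = 312.15 K, so ΔT = 17.00 K.
COP_Carnot = T_C/ΔT = 295.15/17.00 = 17.36.
η_II = COP_actual/COP_Carnot = 6.365/17.36 = 0.3666.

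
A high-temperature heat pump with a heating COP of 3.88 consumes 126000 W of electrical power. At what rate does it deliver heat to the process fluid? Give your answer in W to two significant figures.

490000 W

Q̇_H = COP_HP × Ẇ = 3.88 × 126000 = 488900 W.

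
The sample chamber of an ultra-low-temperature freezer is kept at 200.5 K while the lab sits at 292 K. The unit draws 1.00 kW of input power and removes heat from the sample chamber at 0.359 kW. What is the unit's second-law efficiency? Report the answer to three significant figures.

0.164

COP_actual = Q̇_C/Ẇ = 0.3590/1.000 = 0.3590.
The reservoir spacing is ΔT = 292 − 200.5 = 91.50 K.
COP_Carnot = T_C/ΔT = 200.50/91.50 = 2.191.
η_II = COP_actual/COP_Carnot = 0.3590/2.191 = 0.1638.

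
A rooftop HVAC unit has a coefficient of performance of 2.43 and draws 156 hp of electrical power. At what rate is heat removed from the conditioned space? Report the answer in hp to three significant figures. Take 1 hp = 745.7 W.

379 hp

Q̇_C = COP × Ẇ = 2.43 × 156.0 = 379.1 hp.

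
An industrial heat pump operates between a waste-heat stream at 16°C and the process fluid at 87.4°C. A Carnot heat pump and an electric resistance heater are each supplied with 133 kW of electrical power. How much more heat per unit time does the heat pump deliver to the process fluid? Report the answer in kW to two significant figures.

540 kW

In absolute terms T_C = 289.15 K and T_H = 360.55 K, so ΔT = 71.40 K.
COP_Carnot = T_H/ΔT = 360.55/71.40 = 5.050.
The heat pump delivers Q̇_H = COP × Ẇ = 671.6 kW; the resistance heater delivers Ẇ = 133.0 kW.
Extra = (COP − 1)·Ẇ = 538.6 kW.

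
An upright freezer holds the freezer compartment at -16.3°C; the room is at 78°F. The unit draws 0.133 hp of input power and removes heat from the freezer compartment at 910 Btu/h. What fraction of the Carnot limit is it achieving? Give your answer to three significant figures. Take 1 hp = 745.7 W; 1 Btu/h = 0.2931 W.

Converting, Q̇_C = 910.0 Btu/h = 0.3577 hp, so COP_actual = Q̇_C/Ẇ = 0.3577/0.1330 = 2.689.
In absolute terms T_C = 256.85 K and T_H = 298.71 K, so ΔT = 41.86 K.
COP_Carnot = T_C/ΔT = 256.85/41.86 = 6.137.
η_II = COP_actual/COP_Carnot = 2.689/6.137 = 0.4382.

0.438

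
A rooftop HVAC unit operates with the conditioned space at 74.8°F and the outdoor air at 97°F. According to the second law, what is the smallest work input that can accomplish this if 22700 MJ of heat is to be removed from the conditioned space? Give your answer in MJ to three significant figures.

943 MJ

In absolute terms T_C = 296.93 K and T_H = 309.26 K, so ΔT = 12.33 K.
The reversible limit is COP_R = T_C/ΔT = 24.08, so W_min = Q_C/COP = Q_C·ΔT/T_C.
W_min = 22700 × 12.33/296.93 = 942.9 MJ.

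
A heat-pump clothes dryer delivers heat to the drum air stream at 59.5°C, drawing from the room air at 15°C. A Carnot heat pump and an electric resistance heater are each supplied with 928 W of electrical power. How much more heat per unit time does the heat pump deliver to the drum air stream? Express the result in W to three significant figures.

In absolute terms T_C = 288.15 K and T_H = 332.65 K, so ΔT = 44.50 K.
COP_Carnot = T_H/ΔT = 332.65/44.50 = 7.475.
The heat pump delivers Q̇_H = COP × Ẇ = 6937 W; the resistance heater delivers Ẇ = 928.0 W.
Extra = (COP − 1)·Ẇ = 6009 W.

6010 W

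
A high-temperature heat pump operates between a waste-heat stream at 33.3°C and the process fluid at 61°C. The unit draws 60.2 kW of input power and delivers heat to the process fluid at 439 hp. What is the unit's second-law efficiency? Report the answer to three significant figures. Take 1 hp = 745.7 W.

0.451

Converting, Q̇_H = 439.0 hp = 327.4 kW, so COP_actual = Q̇_H/Ẇ = 327.4/60.20 = 5.438.
In absolute terms T_C = 306.45 K and T_H = 334.15 K, so ΔT = 27.70 K.
COP_Carnot = T_H/ΔT = 334.15/27.70 = 12.06.
η_II = COP_actual/COP_Carnot = 5.438/12.06 = 0.4508.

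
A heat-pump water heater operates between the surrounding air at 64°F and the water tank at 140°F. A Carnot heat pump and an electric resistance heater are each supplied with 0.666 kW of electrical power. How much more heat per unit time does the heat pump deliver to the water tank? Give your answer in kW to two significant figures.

In absolute terms T_C = 290.93 K and T_H = 333.15 K, so ΔT = 42.22 K.
COP_Carnot = T_H/ΔT = 333.15/42.22 = 7.890.
The heat pump delivers Q̇_H = COP × Ẇ = 5.255 kW; the resistance heater delivers Ẇ = 0.6660 kW.
Extra = (COP − 1)·Ẇ = 4.589 kW.

4.6 kW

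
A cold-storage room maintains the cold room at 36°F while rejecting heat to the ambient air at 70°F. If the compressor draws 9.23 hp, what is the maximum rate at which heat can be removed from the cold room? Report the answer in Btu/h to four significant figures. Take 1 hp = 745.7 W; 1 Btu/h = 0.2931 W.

342300 Btu/h

In absolute terms T_C = 275.37 K and T_H = 294.26 K, so ΔT = 18.89 K.
COP_Carnot = T_C/ΔT = 275.37/18.89 = 14.58.
Q̇_max = COP_Carnot × Ẇ = 14.58 × 9.230 hp = 134.6 hp = 342300 Btu/h.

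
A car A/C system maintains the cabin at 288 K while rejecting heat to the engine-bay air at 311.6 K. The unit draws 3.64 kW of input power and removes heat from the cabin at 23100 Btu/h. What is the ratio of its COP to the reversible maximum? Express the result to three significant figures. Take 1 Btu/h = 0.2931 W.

Converting, Q̇_C = 23100 Btu/h = 6.771 kW, so COP_actual = Q̇_C/Ẇ = 6.771/3.640 = 1.860.
The reservoir spacing is ΔT = 311.6 − 288 = 23.60 K.
COP_Carnot = T_C/ΔT = 288.00/23.60 = 12.20.
η_II = COP_actual/COP_Carnot = 1.860/12.20 = 0.1524.

0.152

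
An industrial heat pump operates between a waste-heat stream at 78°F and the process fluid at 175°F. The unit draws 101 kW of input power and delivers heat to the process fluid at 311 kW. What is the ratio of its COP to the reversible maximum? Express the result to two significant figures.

0.47

COP_actual = Q̇_H/Ẇ = 311.0/101.0 = 3.079.
In absolute terms T_C = 298.71 K and T_H = 352.59 K, so ΔT = 53.89 K.
COP_Carnot = T_H/ΔT = 352.59/53.89 = 6.543.
η_II = COP_actual/COP_Carnot = 3.079/6.543 = 0.4706.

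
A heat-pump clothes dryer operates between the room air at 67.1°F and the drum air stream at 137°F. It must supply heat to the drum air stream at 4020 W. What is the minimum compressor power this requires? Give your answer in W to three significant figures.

471 W

In absolute terms T_C = 292.65 K and T_H = 331.48 K, so ΔT = 38.83 K.
COP_Carnot = T_H/ΔT = 331.48/38.83 = 8.536.
Ẇ_min = Q̇/COP_Carnot = 4020/8.536 = 470.9 W.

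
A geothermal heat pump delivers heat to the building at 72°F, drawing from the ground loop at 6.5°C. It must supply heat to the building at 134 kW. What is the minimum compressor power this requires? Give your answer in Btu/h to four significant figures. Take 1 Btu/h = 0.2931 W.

24340 Btu/h

In absolute terms T_C = 279.65 K and T_H = 295.37 K, so ΔT = 15.72 K.
COP_Carnot = T_H/ΔT = 295.37/15.72 = 18.79.
Ẇ_min = Q̇/COP_Carnot = 134.0/18.79 = 7.133 kW = 24340 Btu/h.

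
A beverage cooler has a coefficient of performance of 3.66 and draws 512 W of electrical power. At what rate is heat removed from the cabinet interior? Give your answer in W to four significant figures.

Q̇_C = COP × Ẇ = 3.66 × 512.0 = 1874 W.

1874 W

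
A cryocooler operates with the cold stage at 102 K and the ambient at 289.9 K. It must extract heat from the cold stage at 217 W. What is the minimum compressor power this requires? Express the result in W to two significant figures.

The reservoir spacing is ΔT = 289.9 − 102 = 187.9 K.
COP_Carnot = T_C/ΔT = 102.00/187.9 = 0.5428.
Ẇ_min = Q̇/COP_Carnot = 217.0/0.5428 = 399.7 W.

400 W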